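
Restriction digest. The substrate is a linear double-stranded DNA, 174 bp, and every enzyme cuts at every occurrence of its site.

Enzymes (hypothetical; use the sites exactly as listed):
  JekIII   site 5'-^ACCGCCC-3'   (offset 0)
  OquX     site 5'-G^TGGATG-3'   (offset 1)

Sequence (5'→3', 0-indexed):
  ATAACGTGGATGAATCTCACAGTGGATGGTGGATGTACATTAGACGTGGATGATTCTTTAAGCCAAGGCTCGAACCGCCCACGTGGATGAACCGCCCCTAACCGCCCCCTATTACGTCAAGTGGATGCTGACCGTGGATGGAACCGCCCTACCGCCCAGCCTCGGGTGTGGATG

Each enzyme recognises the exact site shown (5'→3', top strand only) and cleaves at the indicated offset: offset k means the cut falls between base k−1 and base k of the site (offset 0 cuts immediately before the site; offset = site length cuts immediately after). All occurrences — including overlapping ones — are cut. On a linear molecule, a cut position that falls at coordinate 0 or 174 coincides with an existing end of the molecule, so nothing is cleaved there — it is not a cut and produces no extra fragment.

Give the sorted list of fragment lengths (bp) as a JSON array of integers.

[6,6,7,7,8,8,10,10,13,16,17,18,21,27]

Site scan:
  JekIII ACCGCCC/0: at [73, 90, 100, 142, 150] ⇒ [73, 90, 100, 142, 150]
  OquX GTGGATG/1: at [5, 21, 28, 45, 82, 120, 133, 167] ⇒ [6, 22, 29, 46, 83, 121, 134, 168]

Pooled cuts: [6, 22, 29, 46, 73, 83, 90, 100, 121, 134, 142, 150, 168]

Fragments:
  [0,6): 6 bp
  [6,22): 16 bp
  [22,29): 7 bp
  [29,46): 17 bp
  [46,73): 27 bp
  [73,83): 10 bp
  [83,90): 7 bp
  [90,100): 10 bp
  [100,121): 21 bp
  [121,134): 13 bp
  [134,142): 8 bp
  [142,150): 8 bp
  [150,168): 18 bp
  [168,174): 6 bp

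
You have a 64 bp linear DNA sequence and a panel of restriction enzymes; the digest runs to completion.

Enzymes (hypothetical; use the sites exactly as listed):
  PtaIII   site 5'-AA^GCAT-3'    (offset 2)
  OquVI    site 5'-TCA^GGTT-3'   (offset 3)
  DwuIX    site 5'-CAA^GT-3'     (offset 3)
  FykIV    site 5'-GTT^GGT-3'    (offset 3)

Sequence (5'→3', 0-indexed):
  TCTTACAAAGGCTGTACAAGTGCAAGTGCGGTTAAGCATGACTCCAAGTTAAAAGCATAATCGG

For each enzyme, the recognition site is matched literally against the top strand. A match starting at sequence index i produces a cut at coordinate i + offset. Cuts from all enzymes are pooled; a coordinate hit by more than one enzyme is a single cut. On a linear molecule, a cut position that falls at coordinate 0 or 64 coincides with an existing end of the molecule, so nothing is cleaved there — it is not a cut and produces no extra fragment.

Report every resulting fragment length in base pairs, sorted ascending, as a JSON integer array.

[6,7,10,10,12,19]

Site scan:
  PtaIII AAGCAT/2: at [33, 52] ⇒ [35, 54]
  OquVI (TCAGGTT, off=3): no sites
  DwuIX CAAGT/3: at [16, 22, 44] ⇒ [19, 25, 47]
  FykIV (GTTGGT, off=3): no sites

Pooled cuts: [19, 25, 35, 47, 54]

Fragment lengths:
  [0,19): 19 bp
  [19,25): 6 bp
  [25,35): 10 bp
  [35,47): 12 bp
  [47,54): 7 bp
  [54,64): 10 bp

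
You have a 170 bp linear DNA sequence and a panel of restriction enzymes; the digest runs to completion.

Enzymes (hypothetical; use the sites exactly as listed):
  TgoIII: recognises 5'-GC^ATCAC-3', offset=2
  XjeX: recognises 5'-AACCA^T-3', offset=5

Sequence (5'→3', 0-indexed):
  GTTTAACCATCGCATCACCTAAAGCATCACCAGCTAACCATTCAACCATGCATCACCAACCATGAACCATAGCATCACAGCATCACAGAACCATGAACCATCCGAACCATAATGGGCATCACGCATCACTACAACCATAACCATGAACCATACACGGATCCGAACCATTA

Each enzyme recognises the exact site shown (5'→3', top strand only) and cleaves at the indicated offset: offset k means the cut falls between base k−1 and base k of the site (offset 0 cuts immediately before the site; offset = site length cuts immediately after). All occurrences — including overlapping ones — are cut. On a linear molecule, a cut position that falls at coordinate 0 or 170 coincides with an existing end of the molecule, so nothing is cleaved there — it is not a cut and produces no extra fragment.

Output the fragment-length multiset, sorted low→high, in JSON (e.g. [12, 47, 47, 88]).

Site scan:
  TgoIII (GCATCAC, off=2): starts [11, 23, 49, 71, 79, 115, 122] → cuts [13, 25, 51, 73, 81, 117, 124]
  XjeX (AACCAT, off=5): starts [4, 35, 43, 57, 64, 88, 95, 104, 132, 138, 145, 162] → cuts [9, 40, 48, 62, 69, 93, 100, 109, 137, 143, 150, 167]

All cut coordinates (distinct, sorted): [9, 13, 25, 40, 48, 51, 62, 69, 73, 81, 93, 100, 109, 117, 124, 137, 143, 150, 167]

Fragment lengths:
  [0,9): 9 bp
  [9,13): 4 bp
  [13,25): 12 bp
  [25,40): 15 bp
  [40,48): 8 bp
  [48,51): 3 bp
  [51,62): 11 bp
  [62,69): 7 bp
  [69,73): 4 bp
  [73,81): 8 bp
  [81,93): 12 bp
  [93,100): 7 bp
  [100,109): 9 bp
  [109,117): 8 bp
  [117,124): 7 bp
  [124,137): 13 bp
  [137,143): 6 bp
  [143,150): 7 bp
  [150,167): 17 bp
  [167,170): 3 bp

[3,3,4,4,6,7,7,7,7,8,8,8,9,9,11,12,12,13,15,17]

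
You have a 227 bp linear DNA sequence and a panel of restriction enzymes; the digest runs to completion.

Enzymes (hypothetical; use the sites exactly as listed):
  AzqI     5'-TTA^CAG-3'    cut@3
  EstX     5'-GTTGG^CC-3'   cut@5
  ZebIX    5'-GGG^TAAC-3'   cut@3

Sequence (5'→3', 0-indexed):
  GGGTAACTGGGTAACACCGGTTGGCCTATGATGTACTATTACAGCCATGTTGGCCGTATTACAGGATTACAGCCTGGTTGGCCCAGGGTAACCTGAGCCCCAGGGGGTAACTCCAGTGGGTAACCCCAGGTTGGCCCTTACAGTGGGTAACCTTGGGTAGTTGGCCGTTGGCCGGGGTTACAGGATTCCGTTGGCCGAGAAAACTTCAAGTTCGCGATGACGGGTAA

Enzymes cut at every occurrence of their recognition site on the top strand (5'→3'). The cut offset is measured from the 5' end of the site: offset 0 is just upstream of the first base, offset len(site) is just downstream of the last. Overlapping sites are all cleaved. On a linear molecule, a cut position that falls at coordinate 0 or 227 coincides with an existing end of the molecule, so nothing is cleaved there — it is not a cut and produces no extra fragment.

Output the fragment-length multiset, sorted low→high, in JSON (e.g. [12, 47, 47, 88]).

[3,6,7,7,7,8,8,8,9,12,12,13,13,14,14,17,17,19,33]

Site scan:
  AzqI TTACAG/3: at [38, 58, 66, 137, 177] ⇒ [41, 61, 69, 140, 180]
  EstX GTTGGCC/5: at [19, 48, 76, 129, 159, 166, 189] ⇒ [24, 53, 81, 134, 164, 171, 194]
  ZebIX GGGTAAC/3: at [0, 8, 85, 104, 117, 144] ⇒ [3, 11, 88, 107, 120, 147]

Pooled cuts: [3, 11, 24, 41, 53, 61, 69, 81, 88, 107, 120, 134, 140, 147, 164, 171, 180, 194]

Fragments:
  [0,3): 3 bp
  [3,11): 8 bp
  [11,24): 13 bp
  [24,41): 17 bp
  [41,53): 12 bp
  [53,61): 8 bp
  [61,69): 8 bp
  [69,81): 12 bp
  [81,88): 7 bp
  [88,107): 19 bp
  [107,120): 13 bp
  [120,134): 14 bp
  [134,140): 6 bp
  [140,147): 7 bp
  [147,164): 17 bp
  [164,171): 7 bp
  [171,180): 9 bp
  [180,194): 14 bp
  [194,227): 33 bp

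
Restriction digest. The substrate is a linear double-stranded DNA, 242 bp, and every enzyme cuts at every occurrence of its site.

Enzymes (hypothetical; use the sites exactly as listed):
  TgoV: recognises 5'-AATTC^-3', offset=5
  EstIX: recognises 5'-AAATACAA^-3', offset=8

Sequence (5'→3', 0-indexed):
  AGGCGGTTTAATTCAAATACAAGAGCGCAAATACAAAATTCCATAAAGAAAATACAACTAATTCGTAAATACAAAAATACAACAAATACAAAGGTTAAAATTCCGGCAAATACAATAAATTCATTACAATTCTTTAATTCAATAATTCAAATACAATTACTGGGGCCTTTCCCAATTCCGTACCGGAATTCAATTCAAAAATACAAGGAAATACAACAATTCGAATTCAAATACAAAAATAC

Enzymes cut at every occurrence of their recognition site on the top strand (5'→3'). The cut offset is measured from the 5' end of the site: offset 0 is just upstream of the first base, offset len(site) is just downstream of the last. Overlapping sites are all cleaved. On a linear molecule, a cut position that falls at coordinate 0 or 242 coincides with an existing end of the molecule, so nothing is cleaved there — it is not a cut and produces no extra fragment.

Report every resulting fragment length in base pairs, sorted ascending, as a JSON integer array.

Scan for sites:
  TgoV (AATTC, off=5): starts [9, 36, 59, 98, 117, 127, 135, 143, 173, 186, 191, 217, 223] → cuts [14, 41, 64, 103, 122, 132, 140, 148, 178, 191, 196, 222, 228]
  EstIX (AAATACAA, off=8): starts [14, 28, 49, 66, 74, 83, 107, 148, 198, 208, 228] → cuts [22, 36, 57, 74, 82, 91, 115, 156, 206, 216, 236]

All cut coordinates (distinct, sorted): [14, 22, 36, 41, 57, 64, 74, 82, 91, 103, 115, 122, 132, 140, 148, 156, 178, 191, 196, 206, 216, 222, 228, 236]

Fragments:
  [0,14): 14 bp
  [14,22): 8 bp
  [22,36): 14 bp
  [36,41): 5 bp
  [41,57): 16 bp
  [57,64): 7 bp
  [64,74): 10 bp
  [74,82): 8 bp
  [82,91): 9 bp
  [91,103): 12 bp
  [103,115): 12 bp
  [115,122): 7 bp
  [122,132): 10 bp
  [132,140): 8 bp
  [140,148): 8 bp
  [148,156): 8 bp
  [156,178): 22 bp
  [178,191): 13 bp
  [191,196): 5 bp
  [196,206): 10 bp
  [206,216): 10 bp
  [216,222): 6 bp
  [222,228): 6 bp
  [228,236): 8 bp
  [236,242): 6 bp

[5,5,6,6,6,7,7,8,8,8,8,8,8,9,10,10,10,10,12,12,13,14,14,16,22]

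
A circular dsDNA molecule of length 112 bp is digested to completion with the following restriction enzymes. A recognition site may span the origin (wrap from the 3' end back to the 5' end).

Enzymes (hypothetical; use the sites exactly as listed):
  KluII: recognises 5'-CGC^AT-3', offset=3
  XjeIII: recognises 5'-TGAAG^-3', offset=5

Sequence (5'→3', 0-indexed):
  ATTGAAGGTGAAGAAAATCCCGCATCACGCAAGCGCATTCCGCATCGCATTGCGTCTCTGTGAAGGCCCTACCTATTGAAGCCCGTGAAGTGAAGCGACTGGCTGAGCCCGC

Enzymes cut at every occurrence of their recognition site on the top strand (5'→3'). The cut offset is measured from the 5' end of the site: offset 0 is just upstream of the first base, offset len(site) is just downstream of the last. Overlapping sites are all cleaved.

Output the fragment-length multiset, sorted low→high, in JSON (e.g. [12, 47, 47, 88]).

[5,5,6,7,7,9,10,13,16,17,17]

Per-enzyme occurrences:
  KluII (CGCAT, off=3): starts [20, 33, 40, 45, 109] → cuts [0, 23, 36, 43, 48]
  XjeIII (TGAAG, off=5): starts [2, 8, 60, 76, 85, 90] → cuts [7, 13, 65, 81, 90, 95]

All cut coordinates (distinct, sorted): [0, 7, 13, 23, 36, 43, 48, 65, 81, 90, 95]

Fragment lengths:
  0→7: 7 bp
  7→13: 6 bp
  13→23: 10 bp
  23→36: 13 bp
  36→43: 7 bp
  43→48: 5 bp
  48→65: 17 bp
  65→81: 16 bp
  81→90: 9 bp
  90→95: 5 bp
  95→0 (wrap): 112-95+0 = 17 bp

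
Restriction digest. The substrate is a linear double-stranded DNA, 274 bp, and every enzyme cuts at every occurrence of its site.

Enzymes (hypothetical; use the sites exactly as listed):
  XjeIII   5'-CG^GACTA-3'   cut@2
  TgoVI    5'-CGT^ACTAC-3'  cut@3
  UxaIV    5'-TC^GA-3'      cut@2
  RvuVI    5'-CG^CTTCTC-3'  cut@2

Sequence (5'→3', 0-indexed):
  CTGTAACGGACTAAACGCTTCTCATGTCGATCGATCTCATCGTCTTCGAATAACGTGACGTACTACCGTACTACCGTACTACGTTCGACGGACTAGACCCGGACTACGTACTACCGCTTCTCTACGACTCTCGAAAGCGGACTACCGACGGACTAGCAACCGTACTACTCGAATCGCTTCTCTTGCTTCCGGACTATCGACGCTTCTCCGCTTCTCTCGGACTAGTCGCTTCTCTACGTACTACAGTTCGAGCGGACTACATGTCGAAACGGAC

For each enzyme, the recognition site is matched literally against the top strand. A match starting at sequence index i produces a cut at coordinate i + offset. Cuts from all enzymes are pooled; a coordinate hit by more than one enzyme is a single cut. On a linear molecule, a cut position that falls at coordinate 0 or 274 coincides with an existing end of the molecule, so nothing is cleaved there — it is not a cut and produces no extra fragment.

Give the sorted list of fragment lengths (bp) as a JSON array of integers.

[4,4,4,5,6,7,7,7,7,8,8,8,8,8,9,9,9,9,9,10,11,11,11,11,11,13,14,15,15,16]

Per-enzyme occurrences:
  XjeIII (CGGACTA, off=2): starts [6, 88, 99, 137, 148, 189, 217, 252] → cuts [8, 90, 101, 139, 150, 191, 219, 254]
  TgoVI (CGTACTAC, off=3): starts [58, 66, 74, 106, 160, 236] → cuts [61, 69, 77, 109, 163, 239]
  UxaIV (TCGA, off=2): starts [26, 30, 45, 84, 130, 168, 196, 247, 263] → cuts [28, 32, 47, 86, 132, 170, 198, 249, 265]
  RvuVI (CGCTTCTC, off=2): starts [15, 114, 174, 200, 208, 226] → cuts [17, 116, 176, 202, 210, 228]

Pooled cuts: [8, 17, 28, 32, 47, 61, 69, 77, 86, 90, 101, 109, 116, 132, 139, 150, 163, 170, 176, 191, 198, 202, 210, 219, 228, 239, 249, 254, 265]

Fragments:
  [0,8): 8 bp
  [8,17): 9 bp
  [17,28): 11 bp
  [28,32): 4 bp
  [32,47): 15 bp
  [47,61): 14 bp
  [61,69): 8 bp
  [69,77): 8 bp
  [77,86): 9 bp
  [86,90): 4 bp
  [90,101): 11 bp
  [101,109): 8 bp
  [109,116): 7 bp
  [116,132): 16 bp
  [132,139): 7 bp
  [139,150): 11 bp
  [150,163): 13 bp
  [163,170): 7 bp
  [170,176): 6 bp
  [176,191): 15 bp
  [191,198): 7 bp
  [198,202): 4 bp
  [202,210): 8 bp
  [210,219): 9 bp
  [219,228): 9 bp
  [228,239): 11 bp
  [239,249): 10 bp
  [249,254): 5 bp
  [254,265): 11 bp
  [265,274): 9 bp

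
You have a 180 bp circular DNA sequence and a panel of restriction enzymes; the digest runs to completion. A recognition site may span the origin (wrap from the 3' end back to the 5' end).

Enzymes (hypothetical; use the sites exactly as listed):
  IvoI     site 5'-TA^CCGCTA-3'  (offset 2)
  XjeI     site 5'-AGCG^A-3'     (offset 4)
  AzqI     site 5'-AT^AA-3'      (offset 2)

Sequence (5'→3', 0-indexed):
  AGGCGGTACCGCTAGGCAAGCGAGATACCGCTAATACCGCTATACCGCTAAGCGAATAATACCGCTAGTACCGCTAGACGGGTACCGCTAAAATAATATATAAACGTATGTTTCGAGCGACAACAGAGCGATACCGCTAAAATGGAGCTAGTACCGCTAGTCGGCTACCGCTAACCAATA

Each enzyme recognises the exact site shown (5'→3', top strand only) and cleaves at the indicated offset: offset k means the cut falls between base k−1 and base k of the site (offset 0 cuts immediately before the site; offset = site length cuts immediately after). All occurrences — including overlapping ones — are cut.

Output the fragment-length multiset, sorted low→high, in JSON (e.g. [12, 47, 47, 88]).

Per-enzyme occurrences:
  IvoI TACCGCTA/2: at [6, 25, 34, 42, 59, 68, 82, 131, 151, 165] ⇒ [8, 27, 36, 44, 61, 70, 84, 133, 153, 167]
  XjeI AGCGA/4: at [18, 50, 115, 126] ⇒ [22, 54, 119, 130]
  AzqI ATAA/2: at [55, 92, 99, 177] ⇒ [57, 94, 101, 179]

All cut coordinates (distinct, sorted): [8, 22, 27, 36, 44, 54, 57, 61, 70, 84, 94, 101, 119, 130, 133, 153, 167, 179]

Fragments:
  8→22: 14 bp
  22→27: 5 bp
  27→36: 9 bp
  36→44: 8 bp
  44→54: 10 bp
  54→57: 3 bp
  57→61: 4 bp
  61→70: 9 bp
  70→84: 14 bp
  84→94: 10 bp
  94→101: 7 bp
  101→119: 18 bp
  119→130: 11 bp
  130→133: 3 bp
  133→153: 20 bp
  153→167: 14 bp
  167→179: 12 bp
  179→8 (wrap): 180-179+8 = 9 bp

[3,3,4,5,7,8,9,9,9,10,10,11,12,14,14,14,18,20]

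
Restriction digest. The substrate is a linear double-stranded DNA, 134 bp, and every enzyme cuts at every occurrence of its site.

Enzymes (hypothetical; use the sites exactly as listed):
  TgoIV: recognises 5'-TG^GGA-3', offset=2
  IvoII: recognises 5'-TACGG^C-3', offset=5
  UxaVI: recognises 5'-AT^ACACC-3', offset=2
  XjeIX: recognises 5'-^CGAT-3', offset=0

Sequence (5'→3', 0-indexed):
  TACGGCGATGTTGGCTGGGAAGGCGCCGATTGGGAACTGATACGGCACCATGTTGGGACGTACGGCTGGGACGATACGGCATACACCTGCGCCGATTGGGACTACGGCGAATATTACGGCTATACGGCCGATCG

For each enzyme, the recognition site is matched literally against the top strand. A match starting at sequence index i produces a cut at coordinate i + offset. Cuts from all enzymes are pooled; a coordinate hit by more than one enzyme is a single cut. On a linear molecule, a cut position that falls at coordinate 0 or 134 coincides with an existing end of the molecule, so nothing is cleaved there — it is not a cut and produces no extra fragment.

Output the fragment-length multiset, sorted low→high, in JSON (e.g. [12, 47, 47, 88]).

[1,3,3,3,5,6,6,6,8,8,9,9,10,10,10,12,12,13]

Scan for sites:
  TgoIV TGGGA/2: at [15, 30, 53, 66, 96] ⇒ [17, 32, 55, 68, 98]
  IvoII TACGGC/5: at [0, 40, 60, 74, 102, 114, 122] ⇒ [5, 45, 65, 79, 107, 119, 127]
  UxaVI ATACACC/2: at [80] ⇒ [82]
  XjeIX CGAT/0: at [5, 26, 71, 92, 128] ⇒ [5, 26, 71, 92, 128]

Pooled cuts: [5, 17, 26, 32, 45, 55, 65, 68, 71, 79, 82, 92, 98, 107, 119, 127, 128]

Fragments:
  [0,5): 5 bp
  [5,17): 12 bp
  [17,26): 9 bp
  [26,32): 6 bp
  [32,45): 13 bp
  [45,55): 10 bp
  [55,65): 10 bp
  [65,68): 3 bp
  [68,71): 3 bp
  [71,79): 8 bp
  [79,82): 3 bp
  [82,92): 10 bp
  [92,98): 6 bp
  [98,107): 9 bp
  [107,119): 12 bp
  [119,127): 8 bp
  [127,128): 1 bp
  [128,134): 6 bp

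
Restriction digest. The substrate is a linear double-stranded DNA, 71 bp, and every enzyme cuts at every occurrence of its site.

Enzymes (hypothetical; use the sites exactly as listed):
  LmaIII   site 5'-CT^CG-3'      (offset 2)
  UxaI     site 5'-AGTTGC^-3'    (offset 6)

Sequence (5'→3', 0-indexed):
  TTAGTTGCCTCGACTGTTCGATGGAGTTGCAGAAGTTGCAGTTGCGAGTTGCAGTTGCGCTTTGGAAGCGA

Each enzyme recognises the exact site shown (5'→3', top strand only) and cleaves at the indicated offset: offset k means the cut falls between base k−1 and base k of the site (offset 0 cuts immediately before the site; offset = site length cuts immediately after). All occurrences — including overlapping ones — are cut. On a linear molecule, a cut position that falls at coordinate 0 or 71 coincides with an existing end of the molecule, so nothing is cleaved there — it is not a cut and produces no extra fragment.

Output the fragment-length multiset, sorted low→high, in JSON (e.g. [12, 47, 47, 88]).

Per-enzyme occurrences:
  LmaIII (CTCG, off=2): starts [8] → cuts [10]
  UxaI (AGTTGC, off=6): starts [2, 24, 33, 39, 46, 52] → cuts [8, 30, 39, 45, 52, 58]

Pooled cuts: [8, 10, 30, 39, 45, 52, 58]

Fragments:
  [0,8): 8 bp
  [8,10): 2 bp
  [10,30): 20 bp
  [30,39): 9 bp
  [39,45): 6 bp
  [45,52): 7 bp
  [52,58): 6 bp
  [58,71): 13 bp

[2,6,6,7,8,9,13,20]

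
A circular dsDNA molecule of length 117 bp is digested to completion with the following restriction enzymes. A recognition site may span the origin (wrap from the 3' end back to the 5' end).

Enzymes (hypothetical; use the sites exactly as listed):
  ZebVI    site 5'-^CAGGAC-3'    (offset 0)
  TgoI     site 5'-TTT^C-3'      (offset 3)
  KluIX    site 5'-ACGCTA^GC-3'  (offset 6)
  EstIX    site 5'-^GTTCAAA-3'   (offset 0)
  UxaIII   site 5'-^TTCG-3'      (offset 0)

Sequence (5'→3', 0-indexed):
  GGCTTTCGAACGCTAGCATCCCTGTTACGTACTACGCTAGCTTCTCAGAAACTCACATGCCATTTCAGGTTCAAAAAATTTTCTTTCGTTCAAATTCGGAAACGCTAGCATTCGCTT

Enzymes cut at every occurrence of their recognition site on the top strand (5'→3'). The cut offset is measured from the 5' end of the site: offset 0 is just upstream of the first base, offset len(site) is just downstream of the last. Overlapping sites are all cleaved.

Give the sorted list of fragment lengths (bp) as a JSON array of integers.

Site scan:
  ZebVI (CAGGAC, off=0): no sites
  TgoI (TTTC, off=3): starts [3, 62, 79, 83] → cuts [6, 65, 82, 86]
  KluIX (ACGCTAGC, off=6): starts [9, 33, 101] → cuts [15, 39, 107]
  EstIX (GTTCAAA, off=0): starts [68, 87] → cuts [68, 87]
  UxaIII (TTCG, off=0): starts [4, 84, 94, 110] → cuts [4, 84, 94, 110]

All cut coordinates (distinct, sorted): [4, 6, 15, 39, 65, 68, 82, 84, 86, 87, 94, 107, 110]

Fragments:
  4→6: 2 bp
  6→15: 9 bp
  15→39: 24 bp
  39→65: 26 bp
  65→68: 3 bp
  68→82: 14 bp
  82→84: 2 bp
  84→86: 2 bp
  86→87: 1 bp
  87→94: 7 bp
  94→107: 13 bp
  107→110: 3 bp
  110→4 (wrap): 117-110+4 = 11 bp

[1,2,2,2,3,3,7,9,11,13,14,24,26]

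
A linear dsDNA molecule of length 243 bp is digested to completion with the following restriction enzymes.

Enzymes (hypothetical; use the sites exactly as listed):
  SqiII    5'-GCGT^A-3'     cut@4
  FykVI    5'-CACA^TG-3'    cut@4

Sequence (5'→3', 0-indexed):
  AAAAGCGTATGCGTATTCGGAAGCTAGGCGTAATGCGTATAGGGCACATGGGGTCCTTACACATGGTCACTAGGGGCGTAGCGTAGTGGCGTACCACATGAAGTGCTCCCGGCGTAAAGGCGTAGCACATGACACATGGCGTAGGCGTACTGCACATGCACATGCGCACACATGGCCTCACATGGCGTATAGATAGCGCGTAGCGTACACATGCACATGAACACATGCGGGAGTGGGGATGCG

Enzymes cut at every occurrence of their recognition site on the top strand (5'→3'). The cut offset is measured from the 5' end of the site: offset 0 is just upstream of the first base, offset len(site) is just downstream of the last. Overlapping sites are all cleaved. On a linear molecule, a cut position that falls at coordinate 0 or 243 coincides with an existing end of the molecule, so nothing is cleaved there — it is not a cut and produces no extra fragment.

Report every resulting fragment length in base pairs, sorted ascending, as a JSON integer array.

Per-enzyme occurrences:
  SqiII GCGTA/4: at [4, 10, 27, 34, 75, 80, 88, 111, 119, 138, 144, 184, 197, 202] ⇒ [8, 14, 31, 38, 79, 84, 92, 115, 123, 142, 148, 188, 201, 206]
  FykVI CACATG/4: at [44, 59, 94, 125, 132, 152, 158, 168, 178, 207, 213, 221] ⇒ [48, 63, 98, 129, 136, 156, 162, 172, 182, 211, 217, 225]

Pooled cuts: [8, 14, 31, 38, 48, 63, 79, 84, 92, 98, 115, 123, 129, 136, 142, 148, 156, 162, 172, 182, 188, 201, 206, 211, 217, 225]

Fragment lengths:
  [0,8): 8 bp
  [8,14): 6 bp
  [14,31): 17 bp
  [31,38): 7 bp
  [38,48): 10 bp
  [48,63): 15 bp
  [63,79): 16 bp
  [79,84): 5 bp
  [84,92): 8 bp
  [92,98): 6 bp
  [98,115): 17 bp
  [115,123): 8 bp
  [123,129): 6 bp
  [129,136): 7 bp
  [136,142): 6 bp
  [142,148): 6 bp
  [148,156): 8 bp
  [156,162): 6 bp
  [162,172): 10 bp
  [172,182): 10 bp
  [182,188): 6 bp
  [188,201): 13 bp
  [201,206): 5 bp
  [206,211): 5 bp
  [211,217): 6 bp
  [217,225): 8 bp
  [225,243): 18 bp

[5,5,5,6,6,6,6,6,6,6,6,7,7,8,8,8,8,8,10,10,10,13,15,16,17,17,18]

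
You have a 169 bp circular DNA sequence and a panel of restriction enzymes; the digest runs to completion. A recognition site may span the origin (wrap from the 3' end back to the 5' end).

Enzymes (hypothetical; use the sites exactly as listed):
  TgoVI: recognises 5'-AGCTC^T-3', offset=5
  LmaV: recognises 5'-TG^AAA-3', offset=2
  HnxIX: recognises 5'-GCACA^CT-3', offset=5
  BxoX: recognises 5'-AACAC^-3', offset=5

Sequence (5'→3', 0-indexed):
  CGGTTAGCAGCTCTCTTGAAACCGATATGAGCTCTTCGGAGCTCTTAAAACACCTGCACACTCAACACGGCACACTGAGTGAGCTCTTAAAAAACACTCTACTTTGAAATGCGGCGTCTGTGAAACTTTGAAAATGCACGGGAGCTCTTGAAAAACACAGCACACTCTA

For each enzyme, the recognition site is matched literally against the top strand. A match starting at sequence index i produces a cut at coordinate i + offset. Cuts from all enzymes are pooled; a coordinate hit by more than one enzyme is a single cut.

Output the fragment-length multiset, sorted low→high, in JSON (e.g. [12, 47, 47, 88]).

Scan for sites:
  TgoVI (AGCTCT, off=5): starts [8, 29, 39, 81, 142] → cuts [13, 34, 44, 86, 147]
  LmaV (TGAAA, off=2): starts [16, 104, 120, 128, 148] → cuts [18, 106, 122, 130, 150]
  HnxIX (GCACACT, off=5): starts [55, 69, 159] → cuts [60, 74, 164]
  BxoX (AACAC, off=5): starts [48, 63, 92, 153] → cuts [53, 68, 97, 158]

All cut coordinates (distinct, sorted): [13, 18, 34, 44, 53, 60, 68, 74, 86, 97, 106, 122, 130, 147, 150, 158, 164]

Fragments:
  13→18: 5 bp
  18→34: 16 bp
  34→44: 10 bp
  44→53: 9 bp
  53→60: 7 bp
  60→68: 8 bp
  68→74: 6 bp
  74→86: 12 bp
  86→97: 11 bp
  97→106: 9 bp
  106→122: 16 bp
  122→130: 8 bp
  130→147: 17 bp
  147→150: 3 bp
  150→158: 8 bp
  158→164: 6 bp
  164→13 (wrap): 169-164+13 = 18 bp

[3,5,6,6,7,8,8,8,9,9,10,11,12,16,16,17,18]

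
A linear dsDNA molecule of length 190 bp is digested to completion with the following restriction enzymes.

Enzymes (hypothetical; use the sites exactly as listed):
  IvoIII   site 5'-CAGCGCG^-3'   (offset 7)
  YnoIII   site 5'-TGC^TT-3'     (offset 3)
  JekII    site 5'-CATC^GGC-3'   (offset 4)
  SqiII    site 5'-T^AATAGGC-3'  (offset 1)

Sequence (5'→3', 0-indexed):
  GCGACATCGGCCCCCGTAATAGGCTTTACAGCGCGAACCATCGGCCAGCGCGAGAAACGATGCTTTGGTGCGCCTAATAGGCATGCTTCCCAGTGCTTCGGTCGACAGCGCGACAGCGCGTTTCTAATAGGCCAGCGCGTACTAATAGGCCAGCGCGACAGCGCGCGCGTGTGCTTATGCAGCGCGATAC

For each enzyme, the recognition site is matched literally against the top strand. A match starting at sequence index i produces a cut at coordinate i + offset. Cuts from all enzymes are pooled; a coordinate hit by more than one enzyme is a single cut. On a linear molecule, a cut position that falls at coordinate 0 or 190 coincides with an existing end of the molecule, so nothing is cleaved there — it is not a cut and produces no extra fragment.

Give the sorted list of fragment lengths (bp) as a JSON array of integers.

Scan for sites:
  IvoIII (CAGCGCG, off=7): starts [28, 45, 105, 113, 132, 150, 158, 179] → cuts [35, 52, 112, 120, 139, 157, 165, 186]
  YnoIII (TGCTT, off=3): starts [60, 83, 93, 171] → cuts [63, 86, 96, 174]
  JekII (CATCGGC, off=4): starts [4, 38] → cuts [8, 42]
  SqiII (TAATAGGC, off=1): starts [16, 74, 124, 142] → cuts [17, 75, 125, 143]

All cut coordinates (distinct, sorted): [8, 17, 35, 42, 52, 63, 75, 86, 96, 112, 120, 125, 139, 143, 157, 165, 174, 186]

Fragment lengths:
  [0,8): 8 bp
  [8,17): 9 bp
  [17,35): 18 bp
  [35,42): 7 bp
  [42,52): 10 bp
  [52,63): 11 bp
  [63,75): 12 bp
  [75,86): 11 bp
  [86,96): 10 bp
  [96,112): 16 bp
  [112,120): 8 bp
  [120,125): 5 bp
  [125,139): 14 bp
  [139,143): 4 bp
  [143,157): 14 bp
  [157,165): 8 bp
  [165,174): 9 bp
  [174,186): 12 bp
  [186,190): 4 bp

[4,4,5,7,8,8,8,9,9,10,10,11,11,12,12,14,14,16,18]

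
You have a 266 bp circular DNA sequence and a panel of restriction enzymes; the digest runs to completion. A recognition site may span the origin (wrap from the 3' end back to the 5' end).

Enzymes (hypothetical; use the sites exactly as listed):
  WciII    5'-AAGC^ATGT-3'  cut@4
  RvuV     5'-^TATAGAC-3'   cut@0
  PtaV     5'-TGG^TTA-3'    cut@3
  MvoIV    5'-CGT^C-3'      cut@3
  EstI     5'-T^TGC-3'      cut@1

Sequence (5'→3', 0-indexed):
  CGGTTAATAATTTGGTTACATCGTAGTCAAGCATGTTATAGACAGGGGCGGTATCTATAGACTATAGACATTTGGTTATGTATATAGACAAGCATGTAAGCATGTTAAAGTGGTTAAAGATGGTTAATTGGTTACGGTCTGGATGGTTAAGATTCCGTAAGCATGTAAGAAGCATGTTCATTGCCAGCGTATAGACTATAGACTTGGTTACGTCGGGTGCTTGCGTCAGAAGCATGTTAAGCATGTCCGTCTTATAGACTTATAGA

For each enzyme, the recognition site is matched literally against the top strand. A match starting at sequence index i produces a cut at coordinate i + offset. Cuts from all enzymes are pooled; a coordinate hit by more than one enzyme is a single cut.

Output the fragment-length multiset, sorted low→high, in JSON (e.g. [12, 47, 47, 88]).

[2,4,5,6,7,7,7,7,8,8,8,8,8,8,8,9,10,11,11,11,12,13,15,16,17,19,21]

Site scan:
  WciII AAGCATGT/4: at [28, 89, 97, 158, 169, 229, 238] ⇒ [32, 93, 101, 162, 173, 233, 242]
  RvuV TATAGAC/0: at [36, 55, 62, 82, 189, 196, 252, 260] ⇒ [36, 55, 62, 82, 189, 196, 252, 260]
  PtaV TGGTTA/3: at [12, 72, 110, 120, 128, 143, 204] ⇒ [15, 75, 113, 123, 131, 146, 207]
  MvoIV CGTC/3: at [210, 223, 247] ⇒ [213, 226, 250]
  EstI TTGC/1: at [180, 220] ⇒ [181, 221]

Pooled cuts: [15, 32, 36, 55, 62, 75, 82, 93, 101, 113, 123, 131, 146, 162, 173, 181, 189, 196, 207, 213, 221, 226, 233, 242, 250, 252, 260]

Fragments:
  15→32: 17 bp
  32→36: 4 bp
  36→55: 19 bp
  55→62: 7 bp
  62→75: 13 bp
  75→82: 7 bp
  82→93: 11 bp
  93→101: 8 bp
  101→113: 12 bp
  113→123: 10 bp
  123→131: 8 bp
  131→146: 15 bp
  146→162: 16 bp
  162→173: 11 bp
  173→181: 8 bp
  181→189: 8 bp
  189→196: 7 bp
  196→207: 11 bp
  207→213: 6 bp
  213→221: 8 bp
  221→226: 5 bp
  226→233: 7 bp
  233→242: 9 bp
  242→250: 8 bp
  250→252: 2 bp
  252→260: 8 bp
  260→15 (wrap): 266-260+15 = 21 bp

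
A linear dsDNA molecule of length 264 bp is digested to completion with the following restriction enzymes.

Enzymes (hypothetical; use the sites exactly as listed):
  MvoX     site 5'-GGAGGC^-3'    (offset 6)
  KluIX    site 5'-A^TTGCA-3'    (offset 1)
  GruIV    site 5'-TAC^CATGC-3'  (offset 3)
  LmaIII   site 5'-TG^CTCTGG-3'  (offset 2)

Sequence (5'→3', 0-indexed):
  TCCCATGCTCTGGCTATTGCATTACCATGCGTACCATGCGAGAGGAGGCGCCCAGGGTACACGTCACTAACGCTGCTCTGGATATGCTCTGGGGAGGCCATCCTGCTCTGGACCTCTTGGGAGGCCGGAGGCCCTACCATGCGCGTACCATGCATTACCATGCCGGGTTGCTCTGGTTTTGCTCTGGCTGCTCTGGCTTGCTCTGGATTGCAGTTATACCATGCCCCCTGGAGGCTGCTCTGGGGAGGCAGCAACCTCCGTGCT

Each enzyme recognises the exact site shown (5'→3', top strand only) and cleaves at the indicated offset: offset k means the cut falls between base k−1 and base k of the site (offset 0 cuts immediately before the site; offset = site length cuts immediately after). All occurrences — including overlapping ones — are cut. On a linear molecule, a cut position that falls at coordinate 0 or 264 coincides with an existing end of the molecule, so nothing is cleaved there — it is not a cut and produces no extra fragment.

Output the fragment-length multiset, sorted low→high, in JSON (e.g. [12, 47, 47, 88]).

Per-enzyme occurrences:
  MvoX GGAGGC/6: at [43, 92, 119, 126, 229, 243] ⇒ [49, 98, 125, 132, 235, 249]
  KluIX ATTGCA/1: at [15, 206] ⇒ [16, 207]
  GruIV TACCATGC/3: at [22, 31, 134, 145, 155, 216] ⇒ [25, 34, 137, 148, 158, 219]
  LmaIII TGCTCTGG/2: at [5, 73, 84, 103, 168, 179, 188, 198, 235] ⇒ [7, 75, 86, 105, 170, 181, 190, 200, 237]

All cut coordinates (distinct, sorted): [7, 16, 25, 34, 49, 75, 86, 98, 105, 125, 132, 137, 148, 158, 170, 181, 190, 200, 207, 219, 235, 237, 249]

Fragment lengths:
  [0,7): 7 bp
  [7,16): 9 bp
  [16,25): 9 bp
  [25,34): 9 bp
  [34,49): 15 bp
  [49,75): 26 bp
  [75,86): 11 bp
  [86,98): 12 bp
  [98,105): 7 bp
  [105,125): 20 bp
  [125,132): 7 bp
  [132,137): 5 bp
  [137,148): 11 bp
  [148,158): 10 bp
  [158,170): 12 bp
  [170,181): 11 bp
  [181,190): 9 bp
  [190,200): 10 bp
  [200,207): 7 bp
  [207,219): 12 bp
  [219,235): 16 bp
  [235,237): 2 bp
  [237,249): 12 bp
  [249,264): 15 bp

[2,5,7,7,7,7,9,9,9,9,10,10,11,11,11,12,12,12,12,15,15,16,20,26]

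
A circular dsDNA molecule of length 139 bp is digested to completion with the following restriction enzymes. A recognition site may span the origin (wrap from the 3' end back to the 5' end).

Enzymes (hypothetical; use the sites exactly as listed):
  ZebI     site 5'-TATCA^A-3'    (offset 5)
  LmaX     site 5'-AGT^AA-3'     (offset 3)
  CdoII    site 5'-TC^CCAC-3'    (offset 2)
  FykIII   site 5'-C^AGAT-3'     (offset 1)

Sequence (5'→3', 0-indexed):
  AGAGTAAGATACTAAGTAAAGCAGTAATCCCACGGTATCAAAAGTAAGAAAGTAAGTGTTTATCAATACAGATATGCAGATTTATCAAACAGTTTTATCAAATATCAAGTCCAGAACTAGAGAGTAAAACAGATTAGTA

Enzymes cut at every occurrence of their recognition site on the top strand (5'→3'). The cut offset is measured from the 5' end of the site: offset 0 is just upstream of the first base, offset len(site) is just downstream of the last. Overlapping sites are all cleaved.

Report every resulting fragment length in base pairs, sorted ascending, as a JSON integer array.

Site scan:
  ZebI TATCAA/5: at [35, 60, 82, 95, 102] ⇒ [40, 65, 87, 100, 107]
  LmaX AGTAA/3: at [2, 14, 22, 42, 50, 122, 135] ⇒ [5, 17, 25, 45, 53, 125, 138]
  CdoII TCCCAC/2: at [27] ⇒ [29]
  FykIII CAGAT/1: at [68, 76, 129] ⇒ [69, 77, 130]

Pooled cuts: [5, 17, 25, 29, 40, 45, 53, 65, 69, 77, 87, 100, 107, 125, 130, 138]

Fragment lengths:
  5→17: 12 bp
  17→25: 8 bp
  25→29: 4 bp
  29→40: 11 bp
  40→45: 5 bp
  45→53: 8 bp
  53→65: 12 bp
  65→69: 4 bp
  69→77: 8 bp
  77→87: 10 bp
  87→100: 13 bp
  100→107: 7 bp
  107→125: 18 bp
  125→130: 5 bp
  130→138: 8 bp
  138→5 (wrap): 139-138+5 = 6 bp

[4,4,5,5,6,7,8,8,8,8,10,11,12,12,13,18]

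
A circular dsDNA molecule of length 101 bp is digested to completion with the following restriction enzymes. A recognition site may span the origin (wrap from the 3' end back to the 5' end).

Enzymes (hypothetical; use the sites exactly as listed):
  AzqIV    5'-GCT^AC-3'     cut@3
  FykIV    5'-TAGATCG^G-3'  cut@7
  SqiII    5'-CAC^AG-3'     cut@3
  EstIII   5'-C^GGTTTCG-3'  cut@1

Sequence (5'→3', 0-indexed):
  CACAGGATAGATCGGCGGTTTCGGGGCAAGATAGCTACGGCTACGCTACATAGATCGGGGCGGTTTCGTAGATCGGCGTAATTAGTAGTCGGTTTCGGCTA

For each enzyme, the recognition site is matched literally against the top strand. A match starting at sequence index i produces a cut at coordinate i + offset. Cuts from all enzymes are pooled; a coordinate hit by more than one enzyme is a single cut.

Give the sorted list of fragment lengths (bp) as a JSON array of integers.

[2,4,4,5,6,10,10,11,14,15,20]

Per-enzyme occurrences:
  AzqIV (GCTAC, off=3): starts [33, 39, 44, 97] → cuts [36, 42, 47, 100]
  FykIV (TAGATCGG, off=7): starts [7, 50, 68] → cuts [14, 57, 75]
  SqiII (CACAG, off=3): starts [0] → cuts [3]
  EstIII (CGGTTTCG, off=1): starts [15, 60, 89] → cuts [16, 61, 90]

All cut coordinates (distinct, sorted): [3, 14, 16, 36, 42, 47, 57, 61, 75, 90, 100]

Fragments:
  3→14: 11 bp
  14→16: 2 bp
  16→36: 20 bp
  36→42: 6 bp
  42→47: 5 bp
  47→57: 10 bp
  57→61: 4 bp
  61→75: 14 bp
  75→90: 15 bp
  90→100: 10 bp
  100→3 (wrap): 101-100+3 = 4 bp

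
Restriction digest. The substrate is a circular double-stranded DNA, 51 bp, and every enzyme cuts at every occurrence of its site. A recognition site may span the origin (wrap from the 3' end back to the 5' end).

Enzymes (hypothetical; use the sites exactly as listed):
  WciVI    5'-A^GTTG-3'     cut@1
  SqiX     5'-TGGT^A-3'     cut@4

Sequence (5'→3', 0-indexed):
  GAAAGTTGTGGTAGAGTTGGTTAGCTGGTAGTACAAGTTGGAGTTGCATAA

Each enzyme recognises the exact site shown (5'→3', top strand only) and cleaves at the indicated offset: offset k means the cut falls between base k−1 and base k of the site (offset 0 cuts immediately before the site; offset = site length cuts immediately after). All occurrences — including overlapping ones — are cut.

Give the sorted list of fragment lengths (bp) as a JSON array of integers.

[3,6,7,8,13,14]

Per-enzyme occurrences:
  WciVI (AGTTG, off=1): starts [3, 14, 35, 41] → cuts [4, 15, 36, 42]
  SqiX (TGGTA, off=4): starts [8, 25] → cuts [12, 29]

Pooled cuts: [4, 12, 15, 29, 36, 42]

Fragments:
  4→12: 8 bp
  12→15: 3 bp
  15→29: 14 bp
  29→36: 7 bp
  36→42: 6 bp
  42→4 (wrap): 51-42+4 = 13 bp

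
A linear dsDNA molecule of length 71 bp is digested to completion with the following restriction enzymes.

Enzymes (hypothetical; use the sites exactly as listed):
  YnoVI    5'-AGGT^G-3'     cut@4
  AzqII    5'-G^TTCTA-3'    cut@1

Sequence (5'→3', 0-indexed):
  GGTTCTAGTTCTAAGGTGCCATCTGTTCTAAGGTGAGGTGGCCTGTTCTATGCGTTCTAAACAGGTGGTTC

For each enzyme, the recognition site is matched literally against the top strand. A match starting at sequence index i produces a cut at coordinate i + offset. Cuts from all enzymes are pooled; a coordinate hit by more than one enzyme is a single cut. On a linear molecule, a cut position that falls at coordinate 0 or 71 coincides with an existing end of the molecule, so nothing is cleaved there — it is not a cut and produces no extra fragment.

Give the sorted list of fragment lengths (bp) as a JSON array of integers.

[2,5,5,6,6,8,9,9,9,12]

Scan for sites:
  YnoVI (AGGTG, off=4): starts [13, 30, 35, 62] → cuts [17, 34, 39, 66]
  AzqII (GTTCTA, off=1): starts [1, 7, 24, 44, 53] → cuts [2, 8, 25, 45, 54]

All cut coordinates (distinct, sorted): [2, 8, 17, 25, 34, 39, 45, 54, 66]

Fragments:
  [0,2): 2 bp
  [2,8): 6 bp
  [8,17): 9 bp
  [17,25): 8 bp
  [25,34): 9 bp
  [34,39): 5 bp
  [39,45): 6 bp
  [45,54): 9 bp
  [54,66): 12 bp
  [66,71): 5 bp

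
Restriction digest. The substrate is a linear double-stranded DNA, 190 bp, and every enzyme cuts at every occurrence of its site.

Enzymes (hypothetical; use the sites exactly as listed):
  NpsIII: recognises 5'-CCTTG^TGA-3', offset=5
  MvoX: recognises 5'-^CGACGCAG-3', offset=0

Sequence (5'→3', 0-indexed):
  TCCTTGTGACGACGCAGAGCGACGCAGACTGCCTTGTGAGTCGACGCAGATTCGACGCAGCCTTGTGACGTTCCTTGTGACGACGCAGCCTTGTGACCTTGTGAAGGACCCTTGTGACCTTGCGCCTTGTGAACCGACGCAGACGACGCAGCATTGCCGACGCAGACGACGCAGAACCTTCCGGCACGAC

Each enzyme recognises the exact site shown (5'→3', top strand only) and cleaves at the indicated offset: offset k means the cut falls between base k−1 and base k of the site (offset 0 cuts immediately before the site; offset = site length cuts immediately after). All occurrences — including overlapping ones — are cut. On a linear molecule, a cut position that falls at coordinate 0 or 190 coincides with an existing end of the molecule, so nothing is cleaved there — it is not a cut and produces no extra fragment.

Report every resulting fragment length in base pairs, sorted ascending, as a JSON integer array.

[3,3,5,5,6,8,9,9,10,11,12,13,13,13,14,15,17,24]

Per-enzyme occurrences:
  NpsIII CCTTGTGA/5: at [1, 31, 60, 72, 88, 96, 109, 124] ⇒ [6, 36, 65, 77, 93, 101, 114, 129]
  MvoX CGACGCAG/0: at [9, 19, 41, 52, 80, 134, 143, 157, 166] ⇒ [9, 19, 41, 52, 80, 134, 143, 157, 166]

All cut coordinates (distinct, sorted): [6, 9, 19, 36, 41, 52, 65, 77, 80, 93, 101, 114, 129, 134, 143, 157, 166]

Fragment lengths:
  [0,6): 6 bp
  [6,9): 3 bp
  [9,19): 10 bp
  [19,36): 17 bp
  [36,41): 5 bp
  [41,52): 11 bp
  [52,65): 13 bp
  [65,77): 12 bp
  [77,80): 3 bp
  [80,93): 13 bp
  [93,101): 8 bp
  [101,114): 13 bp
  [114,129): 15 bp
  [129,134): 5 bp
  [134,143): 9 bp
  [143,157): 14 bp
  [157,166): 9 bp
  [166,190): 24 bp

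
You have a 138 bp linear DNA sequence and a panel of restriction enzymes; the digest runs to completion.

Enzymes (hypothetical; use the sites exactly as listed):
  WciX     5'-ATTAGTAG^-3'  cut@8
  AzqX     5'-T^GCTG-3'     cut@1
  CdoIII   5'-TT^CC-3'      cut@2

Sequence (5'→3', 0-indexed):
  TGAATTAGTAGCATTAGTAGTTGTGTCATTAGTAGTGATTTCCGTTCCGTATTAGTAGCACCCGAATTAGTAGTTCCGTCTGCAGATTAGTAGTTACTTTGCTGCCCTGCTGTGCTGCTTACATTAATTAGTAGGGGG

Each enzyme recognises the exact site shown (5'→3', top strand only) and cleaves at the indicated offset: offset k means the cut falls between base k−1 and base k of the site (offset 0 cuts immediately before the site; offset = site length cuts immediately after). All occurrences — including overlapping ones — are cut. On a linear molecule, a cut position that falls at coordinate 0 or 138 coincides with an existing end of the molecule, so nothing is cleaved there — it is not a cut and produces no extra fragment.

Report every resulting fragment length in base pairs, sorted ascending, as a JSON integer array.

Per-enzyme occurrences:
  WciX ATTAGTAG/8: at [3, 12, 27, 50, 65, 85, 126] ⇒ [11, 20, 35, 58, 73, 93, 134]
  AzqX TGCTG/1: at [99, 107, 112] ⇒ [100, 108, 113]
  CdoIII TTCC/2: at [39, 44, 73] ⇒ [41, 46, 75]

Pooled cuts: [11, 20, 35, 41, 46, 58, 73, 75, 93, 100, 108, 113, 134]

Fragments:
  [0,11): 11 bp
  [11,20): 9 bp
  [20,35): 15 bp
  [35,41): 6 bp
  [41,46): 5 bp
  [46,58): 12 bp
  [58,73): 15 bp
  [73,75): 2 bp
  [75,93): 18 bp
  [93,100): 7 bp
  [100,108): 8 bp
  [108,113): 5 bp
  [113,134): 21 bp
  [134,138): 4 bp

[2,4,5,5,6,7,8,9,11,12,15,15,18,21]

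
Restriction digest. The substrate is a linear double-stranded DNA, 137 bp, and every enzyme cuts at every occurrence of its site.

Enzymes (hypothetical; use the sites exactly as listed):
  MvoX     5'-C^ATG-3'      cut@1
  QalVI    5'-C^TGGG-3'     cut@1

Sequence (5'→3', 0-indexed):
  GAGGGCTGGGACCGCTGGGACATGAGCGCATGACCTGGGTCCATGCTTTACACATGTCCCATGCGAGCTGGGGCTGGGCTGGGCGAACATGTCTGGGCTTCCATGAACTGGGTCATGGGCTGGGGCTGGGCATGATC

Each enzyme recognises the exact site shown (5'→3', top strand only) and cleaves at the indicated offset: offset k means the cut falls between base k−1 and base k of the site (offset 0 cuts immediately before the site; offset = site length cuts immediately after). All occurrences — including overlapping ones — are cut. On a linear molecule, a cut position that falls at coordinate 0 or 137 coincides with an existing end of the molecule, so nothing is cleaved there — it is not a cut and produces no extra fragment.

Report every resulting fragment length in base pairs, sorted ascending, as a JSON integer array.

Scan for sites:
  MvoX (CATG, off=1): starts [20, 28, 41, 52, 59, 87, 101, 113, 130] → cuts [21, 29, 42, 53, 60, 88, 102, 114, 131]
  QalVI (CTGGG, off=1): starts [5, 14, 34, 67, 73, 78, 92, 107, 119, 125] → cuts [6, 15, 35, 68, 74, 79, 93, 108, 120, 126]

Pooled cuts: [6, 15, 21, 29, 35, 42, 53, 60, 68, 74, 79, 88, 93, 102, 108, 114, 120, 126, 131]

Fragment lengths:
  [0,6): 6 bp
  [6,15): 9 bp
  [15,21): 6 bp
  [21,29): 8 bp
  [29,35): 6 bp
  [35,42): 7 bp
  [42,53): 11 bp
  [53,60): 7 bp
  [60,68): 8 bp
  [68,74): 6 bp
  [74,79): 5 bp
  [79,88): 9 bp
  [88,93): 5 bp
  [93,102): 9 bp
  [102,108): 6 bp
  [108,114): 6 bp
  [114,120): 6 bp
  [120,126): 6 bp
  [126,131): 5 bp
  [131,137): 6 bp

[5,5,5,6,6,6,6,6,6,6,6,6,7,7,8,8,9,9,9,11]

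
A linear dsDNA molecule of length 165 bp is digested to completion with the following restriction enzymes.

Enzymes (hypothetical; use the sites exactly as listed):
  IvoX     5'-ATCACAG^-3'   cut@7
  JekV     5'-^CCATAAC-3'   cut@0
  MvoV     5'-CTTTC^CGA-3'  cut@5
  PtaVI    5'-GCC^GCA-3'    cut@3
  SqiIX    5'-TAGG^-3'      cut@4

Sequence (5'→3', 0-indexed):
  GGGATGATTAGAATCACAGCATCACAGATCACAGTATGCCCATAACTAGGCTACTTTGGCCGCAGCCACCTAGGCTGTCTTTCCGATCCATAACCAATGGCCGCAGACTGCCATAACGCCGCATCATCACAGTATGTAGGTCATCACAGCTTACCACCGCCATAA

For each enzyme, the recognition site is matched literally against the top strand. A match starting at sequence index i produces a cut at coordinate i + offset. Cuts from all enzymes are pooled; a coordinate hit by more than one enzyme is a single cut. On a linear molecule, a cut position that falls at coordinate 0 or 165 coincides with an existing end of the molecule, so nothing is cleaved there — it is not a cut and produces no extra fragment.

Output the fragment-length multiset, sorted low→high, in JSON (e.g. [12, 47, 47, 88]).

[4,5,7,8,8,8,9,9,10,11,11,12,13,15,16,19]

Scan for sites:
  IvoX ATCACAG/7: at [12, 20, 27, 125, 142] ⇒ [19, 27, 34, 132, 149]
  JekV CCATAAC/0: at [39, 87, 110] ⇒ [39, 87, 110]
  MvoV CTTTCCGA/5: at [78] ⇒ [83]
  PtaVI GCCGCA/3: at [58, 99, 117] ⇒ [61, 102, 120]
  SqiIX TAGG/4: at [46, 70, 136] ⇒ [50, 74, 140]

All cut coordinates (distinct, sorted): [19, 27, 34, 39, 50, 61, 74, 83, 87, 102, 110, 120, 132, 140, 149]

Fragment lengths:
  [0,19): 19 bp
  [19,27): 8 bp
  [27,34): 7 bp
  [34,39): 5 bp
  [39,50): 11 bp
  [50,61): 11 bp
  [61,74): 13 bp
  [74,83): 9 bp
  [83,87): 4 bp
  [87,102): 15 bp
  [102,110): 8 bp
  [110,120): 10 bp
  [120,132): 12 bp
  [132,140): 8 bp
  [140,149): 9 bp
  [149,165): 16 bp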